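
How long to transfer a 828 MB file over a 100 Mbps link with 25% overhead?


Effective throughput = 100 * (1 - 25/100) = 75 Mbps
File size in Mb = 828 * 8 = 6624 Mb
Time = 6624 / 75
Time = 88.32 seconds


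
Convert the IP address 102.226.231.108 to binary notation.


102 = 01100110
226 = 11100010
231 = 11100111
108 = 01101100
Binary: 01100110.11100010.11100111.01101100


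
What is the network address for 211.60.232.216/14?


IP:   11010011.00111100.11101000.11011000
Mask: 11111111.11111100.00000000.00000000
AND operation:
Net:  11010011.00111100.00000000.00000000
Network: 211.60.0.0/14


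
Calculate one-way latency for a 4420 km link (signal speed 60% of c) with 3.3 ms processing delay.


Speed = 0.6 * 3e5 km/s = 180000 km/s
Propagation delay = 4420 / 180000 = 0.0246 s = 24.5556 ms
Processing delay = 3.3 ms
Total one-way latency = 27.8556 ms


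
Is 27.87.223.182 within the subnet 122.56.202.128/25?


Subnet network: 122.56.202.128
Test IP AND mask: 27.87.223.128
No, 27.87.223.182 is not in 122.56.202.128/25


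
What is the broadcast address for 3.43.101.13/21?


Network: 3.43.96.0/21
Host bits = 11
Set all host bits to 1:
Broadcast: 3.43.103.255


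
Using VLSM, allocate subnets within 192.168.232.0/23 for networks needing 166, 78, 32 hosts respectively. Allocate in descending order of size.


166 hosts -> /24 (254 usable): 192.168.232.0/24
78 hosts -> /25 (126 usable): 192.168.233.0/25
32 hosts -> /26 (62 usable): 192.168.233.128/26
Allocation: 192.168.232.0/24 (166 hosts, 254 usable); 192.168.233.0/25 (78 hosts, 126 usable); 192.168.233.128/26 (32 hosts, 62 usable)


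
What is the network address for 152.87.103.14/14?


IP:   10011000.01010111.01100111.00001110
Mask: 11111111.11111100.00000000.00000000
AND operation:
Net:  10011000.01010100.00000000.00000000
Network: 152.84.0.0/14


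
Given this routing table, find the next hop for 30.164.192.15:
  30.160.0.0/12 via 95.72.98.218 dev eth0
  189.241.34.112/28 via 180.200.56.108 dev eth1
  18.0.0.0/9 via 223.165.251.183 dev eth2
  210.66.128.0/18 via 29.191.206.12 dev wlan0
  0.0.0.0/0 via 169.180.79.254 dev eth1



Longest prefix match for 30.164.192.15:
  /12 30.160.0.0: MATCH
  /28 189.241.34.112: no
  /9 18.0.0.0: no
  /18 210.66.128.0: no
  /0 0.0.0.0: MATCH
Selected: next-hop 95.72.98.218 via eth0 (matched /12)


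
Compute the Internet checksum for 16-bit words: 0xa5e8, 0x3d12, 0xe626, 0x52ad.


Sum all words (with carry folding):
+ 0xa5e8 = 0xa5e8
+ 0x3d12 = 0xe2fa
+ 0xe626 = 0xc921
+ 0x52ad = 0x1bcf
One's complement: ~0x1bcf
Checksum = 0xe430


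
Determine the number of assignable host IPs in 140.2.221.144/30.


Host bits = 32 - 30 = 2
Total addresses = 2^2 = 4
Usable = total - 2 (network and broadcast)
Usable hosts: 2


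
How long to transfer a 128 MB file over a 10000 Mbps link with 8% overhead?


Effective throughput = 10000 * (1 - 8/100) = 9200 Mbps
File size in Mb = 128 * 8 = 1024 Mb
Time = 1024 / 9200
Time = 0.1113 seconds


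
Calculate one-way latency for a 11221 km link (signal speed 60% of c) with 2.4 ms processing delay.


Speed = 0.6 * 3e5 km/s = 180000 km/s
Propagation delay = 11221 / 180000 = 0.0623 s = 62.3389 ms
Processing delay = 2.4 ms
Total one-way latency = 64.7389 ms


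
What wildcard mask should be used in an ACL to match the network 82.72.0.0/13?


Subnet mask: 255.248.0.0
Wildcard = 255.255.255.255 - subnet mask
255 - 255 = 0
255 - 248 = 7
255 - 0 = 255
255 - 0 = 255
Wildcard: 0.7.255.255


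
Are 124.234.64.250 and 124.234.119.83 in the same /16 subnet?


Mask: 255.255.0.0
124.234.64.250 AND mask = 124.234.0.0
124.234.119.83 AND mask = 124.234.0.0
Yes, same subnet (124.234.0.0)


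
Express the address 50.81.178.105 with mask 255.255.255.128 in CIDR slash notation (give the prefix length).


Binary: 11111111.11111111.11111111.10000000
Count leading 1s
Prefix: /25


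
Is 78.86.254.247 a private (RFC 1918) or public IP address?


RFC 1918 private ranges:
  10.0.0.0/8 (10.0.0.0 - 10.255.255.255)
  172.16.0.0/12 (172.16.0.0 - 172.31.255.255)
  192.168.0.0/16 (192.168.0.0 - 192.168.255.255)
Public (not in any RFC 1918 range)


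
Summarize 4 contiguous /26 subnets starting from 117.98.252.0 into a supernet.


Original prefix: /26
Number of subnets: 4 = 2^2
New prefix = 26 - 2 = 24
Supernet: 117.98.252.0/24


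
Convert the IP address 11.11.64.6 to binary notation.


11 = 00001011
11 = 00001011
64 = 01000000
6 = 00000110
Binary: 00001011.00001011.01000000.00000110


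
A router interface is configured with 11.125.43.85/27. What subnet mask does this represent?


/27 means 27 network bits, 5 host bits
Binary: 11111111111111111111111111100000
Mask: 255.255.255.224


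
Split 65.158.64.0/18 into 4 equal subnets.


New prefix = 18 + 2 = 20
Each subnet has 4096 addresses
  65.158.64.0/20
  65.158.80.0/20
  65.158.96.0/20
  65.158.112.0/20
Subnets: 65.158.64.0/20, 65.158.80.0/20, 65.158.96.0/20, 65.158.112.0/20


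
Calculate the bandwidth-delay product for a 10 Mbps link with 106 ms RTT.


BDP = bandwidth * RTT
= 10 Mbps * 106 ms
= 10 * 1e6 * 106 / 1000 bits
= 1060000 bits
= 132500 bytes
= 129.3945 KB
BDP = 1060000 bits (132500 bytes)


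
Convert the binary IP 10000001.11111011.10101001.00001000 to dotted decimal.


10000001 = 129
11111011 = 251
10101001 = 169
00001000 = 8
IP: 129.251.169.8


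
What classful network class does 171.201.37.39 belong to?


First octet: 171
Binary: 10101011
10xxxxxx -> Class B (128-191)
Class B, default mask 255.255.0.0 (/16)


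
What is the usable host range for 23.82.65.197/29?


Network: 23.82.65.192
Broadcast: 23.82.65.199
First usable = network + 1
Last usable = broadcast - 1
Range: 23.82.65.193 to 23.82.65.198


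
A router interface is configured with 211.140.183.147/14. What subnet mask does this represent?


/14 means 14 network bits, 18 host bits
Binary: 11111111111111000000000000000000
Mask: 255.252.0.0


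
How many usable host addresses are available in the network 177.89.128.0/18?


Host bits = 32 - 18 = 14
Total addresses = 2^14 = 16384
Usable = total - 2 (network and broadcast)
Usable hosts: 16382


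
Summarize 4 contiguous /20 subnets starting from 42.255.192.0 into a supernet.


Original prefix: /20
Number of subnets: 4 = 2^2
New prefix = 20 - 2 = 18
Supernet: 42.255.192.0/18


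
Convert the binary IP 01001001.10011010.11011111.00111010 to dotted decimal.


01001001 = 73
10011010 = 154
11011111 = 223
00111010 = 58
IP: 73.154.223.58


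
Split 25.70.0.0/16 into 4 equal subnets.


New prefix = 16 + 2 = 18
Each subnet has 16384 addresses
  25.70.0.0/18
  25.70.64.0/18
  25.70.128.0/18
  25.70.192.0/18
Subnets: 25.70.0.0/18, 25.70.64.0/18, 25.70.128.0/18, 25.70.192.0/18


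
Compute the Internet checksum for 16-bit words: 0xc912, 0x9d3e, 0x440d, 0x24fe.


Sum all words (with carry folding):
+ 0xc912 = 0xc912
+ 0x9d3e = 0x6651
+ 0x440d = 0xaa5e
+ 0x24fe = 0xcf5c
One's complement: ~0xcf5c
Checksum = 0x30a3


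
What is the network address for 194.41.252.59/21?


IP:   11000010.00101001.11111100.00111011
Mask: 11111111.11111111.11111000.00000000
AND operation:
Net:  11000010.00101001.11111000.00000000
Network: 194.41.248.0/21


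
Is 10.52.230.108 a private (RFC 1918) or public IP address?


RFC 1918 private ranges:
  10.0.0.0/8 (10.0.0.0 - 10.255.255.255)
  172.16.0.0/12 (172.16.0.0 - 172.31.255.255)
  192.168.0.0/16 (192.168.0.0 - 192.168.255.255)
Private (in 10.0.0.0/8)


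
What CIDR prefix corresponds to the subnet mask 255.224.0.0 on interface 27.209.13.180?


Binary: 11111111.11100000.00000000.00000000
Count leading 1s
Prefix: /11


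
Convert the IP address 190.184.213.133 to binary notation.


190 = 10111110
184 = 10111000
213 = 11010101
133 = 10000101
Binary: 10111110.10111000.11010101.10000101


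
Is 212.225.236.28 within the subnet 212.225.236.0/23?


Subnet network: 212.225.236.0
Test IP AND mask: 212.225.236.0
Yes, 212.225.236.28 is in 212.225.236.0/23


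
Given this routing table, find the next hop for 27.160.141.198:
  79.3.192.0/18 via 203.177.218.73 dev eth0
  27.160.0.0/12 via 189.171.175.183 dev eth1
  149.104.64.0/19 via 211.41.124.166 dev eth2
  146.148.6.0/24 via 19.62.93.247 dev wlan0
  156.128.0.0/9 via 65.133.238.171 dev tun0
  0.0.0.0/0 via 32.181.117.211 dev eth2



Longest prefix match for 27.160.141.198:
  /18 79.3.192.0: no
  /12 27.160.0.0: MATCH
  /19 149.104.64.0: no
  /24 146.148.6.0: no
  /9 156.128.0.0: no
  /0 0.0.0.0: MATCH
Selected: next-hop 189.171.175.183 via eth1 (matched /12)


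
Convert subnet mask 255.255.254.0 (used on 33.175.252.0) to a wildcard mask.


Subnet mask: 255.255.254.0
Wildcard = 255.255.255.255 - subnet mask
255 - 255 = 0
255 - 255 = 0
255 - 254 = 1
255 - 0 = 255
Wildcard: 0.0.1.255


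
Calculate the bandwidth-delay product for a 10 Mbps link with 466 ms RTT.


BDP = bandwidth * RTT
= 10 Mbps * 466 ms
= 10 * 1e6 * 466 / 1000 bits
= 4660000 bits
= 582500 bytes
= 568.8477 KB
BDP = 4660000 bits (582500 bytes)


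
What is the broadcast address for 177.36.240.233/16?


Network: 177.36.0.0/16
Host bits = 16
Set all host bits to 1:
Broadcast: 177.36.255.255


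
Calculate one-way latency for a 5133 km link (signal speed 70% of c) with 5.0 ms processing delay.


Speed = 0.7 * 3e5 km/s = 210000 km/s
Propagation delay = 5133 / 210000 = 0.0244 s = 24.4429 ms
Processing delay = 5.0 ms
Total one-way latency = 29.4429 ms


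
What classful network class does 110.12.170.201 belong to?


First octet: 110
Binary: 01101110
0xxxxxxx -> Class A (1-126)
Class A, default mask 255.0.0.0 (/8)


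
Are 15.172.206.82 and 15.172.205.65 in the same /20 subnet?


Mask: 255.255.240.0
15.172.206.82 AND mask = 15.172.192.0
15.172.205.65 AND mask = 15.172.192.0
Yes, same subnet (15.172.192.0)


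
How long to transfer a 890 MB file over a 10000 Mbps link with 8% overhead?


Effective throughput = 10000 * (1 - 8/100) = 9200 Mbps
File size in Mb = 890 * 8 = 7120 Mb
Time = 7120 / 9200
Time = 0.7739 seconds


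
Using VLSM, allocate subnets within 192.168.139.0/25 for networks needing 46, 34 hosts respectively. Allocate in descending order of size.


46 hosts -> /26 (62 usable): 192.168.139.0/26
34 hosts -> /26 (62 usable): 192.168.139.64/26
Allocation: 192.168.139.0/26 (46 hosts, 62 usable); 192.168.139.64/26 (34 hosts, 62 usable)


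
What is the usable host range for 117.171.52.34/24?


Network: 117.171.52.0
Broadcast: 117.171.52.255
First usable = network + 1
Last usable = broadcast - 1
Range: 117.171.52.1 to 117.171.52.254


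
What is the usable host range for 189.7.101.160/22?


Network: 189.7.100.0
Broadcast: 189.7.103.255
First usable = network + 1
Last usable = broadcast - 1
Range: 189.7.100.1 to 189.7.103.254


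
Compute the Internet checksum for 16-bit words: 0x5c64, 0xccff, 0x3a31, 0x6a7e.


Sum all words (with carry folding):
+ 0x5c64 = 0x5c64
+ 0xccff = 0x2964
+ 0x3a31 = 0x6395
+ 0x6a7e = 0xce13
One's complement: ~0xce13
Checksum = 0x31ec


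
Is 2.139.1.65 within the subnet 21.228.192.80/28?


Subnet network: 21.228.192.80
Test IP AND mask: 2.139.1.64
No, 2.139.1.65 is not in 21.228.192.80/28


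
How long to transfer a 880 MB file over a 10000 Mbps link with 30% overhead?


Effective throughput = 10000 * (1 - 30/100) = 7000 Mbps
File size in Mb = 880 * 8 = 7040 Mb
Time = 7040 / 7000
Time = 1.0057 seconds


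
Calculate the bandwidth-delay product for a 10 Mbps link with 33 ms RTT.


BDP = bandwidth * RTT
= 10 Mbps * 33 ms
= 10 * 1e6 * 33 / 1000 bits
= 330000 bits
= 41250 bytes
= 40.2832 KB
BDP = 330000 bits (41250 bytes)


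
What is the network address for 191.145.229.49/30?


IP:   10111111.10010001.11100101.00110001
Mask: 11111111.11111111.11111111.11111100
AND operation:
Net:  10111111.10010001.11100101.00110000
Network: 191.145.229.48/30


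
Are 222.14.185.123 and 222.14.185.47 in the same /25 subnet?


Mask: 255.255.255.128
222.14.185.123 AND mask = 222.14.185.0
222.14.185.47 AND mask = 222.14.185.0
Yes, same subnet (222.14.185.0)


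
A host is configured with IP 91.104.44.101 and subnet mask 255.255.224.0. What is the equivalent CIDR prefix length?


Binary: 11111111.11111111.11100000.00000000
Count leading 1s
Prefix: /19


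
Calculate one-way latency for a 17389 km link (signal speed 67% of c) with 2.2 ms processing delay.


Speed = 0.67 * 3e5 km/s = 201000 km/s
Propagation delay = 17389 / 201000 = 0.0865 s = 86.5124 ms
Processing delay = 2.2 ms
Total one-way latency = 88.7124 ms


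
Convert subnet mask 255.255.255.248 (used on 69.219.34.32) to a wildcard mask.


Subnet mask: 255.255.255.248
Wildcard = 255.255.255.255 - subnet mask
255 - 255 = 0
255 - 255 = 0
255 - 255 = 0
255 - 248 = 7
Wildcard: 0.0.0.7


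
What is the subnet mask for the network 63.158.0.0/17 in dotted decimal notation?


/17 means 17 network bits, 15 host bits
Binary: 11111111111111111000000000000000
Mask: 255.255.128.0


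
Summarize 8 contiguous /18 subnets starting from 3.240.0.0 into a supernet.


Original prefix: /18
Number of subnets: 8 = 2^3
New prefix = 18 - 3 = 15
Supernet: 3.240.0.0/15


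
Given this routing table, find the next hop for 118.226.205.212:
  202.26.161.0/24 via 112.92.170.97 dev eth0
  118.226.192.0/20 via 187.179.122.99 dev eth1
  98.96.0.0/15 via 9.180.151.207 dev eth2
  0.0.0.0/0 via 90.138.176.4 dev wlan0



Longest prefix match for 118.226.205.212:
  /24 202.26.161.0: no
  /20 118.226.192.0: MATCH
  /15 98.96.0.0: no
  /0 0.0.0.0: MATCH
Selected: next-hop 187.179.122.99 via eth1 (matched /20)


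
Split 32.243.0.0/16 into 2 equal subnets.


New prefix = 16 + 1 = 17
Each subnet has 32768 addresses
  32.243.0.0/17
  32.243.128.0/17
Subnets: 32.243.0.0/17, 32.243.128.0/17


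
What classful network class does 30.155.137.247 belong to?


First octet: 30
Binary: 00011110
0xxxxxxx -> Class A (1-126)
Class A, default mask 255.0.0.0 (/8)


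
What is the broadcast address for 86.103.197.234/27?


Network: 86.103.197.224/27
Host bits = 5
Set all host bits to 1:
Broadcast: 86.103.197.255


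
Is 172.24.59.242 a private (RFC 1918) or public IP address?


RFC 1918 private ranges:
  10.0.0.0/8 (10.0.0.0 - 10.255.255.255)
  172.16.0.0/12 (172.16.0.0 - 172.31.255.255)
  192.168.0.0/16 (192.168.0.0 - 192.168.255.255)
Private (in 172.16.0.0/12)


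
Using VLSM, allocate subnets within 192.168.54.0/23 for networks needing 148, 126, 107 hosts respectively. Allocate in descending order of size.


148 hosts -> /24 (254 usable): 192.168.54.0/24
126 hosts -> /25 (126 usable): 192.168.55.0/25
107 hosts -> /25 (126 usable): 192.168.55.128/25
Allocation: 192.168.54.0/24 (148 hosts, 254 usable); 192.168.55.0/25 (126 hosts, 126 usable); 192.168.55.128/25 (107 hosts, 126 usable)


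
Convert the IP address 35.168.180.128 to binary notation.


35 = 00100011
168 = 10101000
180 = 10110100
128 = 10000000
Binary: 00100011.10101000.10110100.10000000


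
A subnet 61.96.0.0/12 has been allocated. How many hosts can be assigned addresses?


Host bits = 32 - 12 = 20
Total addresses = 2^20 = 1048576
Usable = total - 2 (network and broadcast)
Usable hosts: 1048574


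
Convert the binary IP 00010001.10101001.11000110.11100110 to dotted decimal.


00010001 = 17
10101001 = 169
11000110 = 198
11100110 = 230
IP: 17.169.198.230


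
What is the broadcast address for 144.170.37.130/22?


Network: 144.170.36.0/22
Host bits = 10
Set all host bits to 1:
Broadcast: 144.170.39.255


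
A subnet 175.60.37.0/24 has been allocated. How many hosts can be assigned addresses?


Host bits = 32 - 24 = 8
Total addresses = 2^8 = 256
Usable = total - 2 (network and broadcast)
Usable hosts: 254


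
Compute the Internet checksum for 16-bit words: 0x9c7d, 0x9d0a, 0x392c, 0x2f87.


Sum all words (with carry folding):
+ 0x9c7d = 0x9c7d
+ 0x9d0a = 0x3988
+ 0x392c = 0x72b4
+ 0x2f87 = 0xa23b
One's complement: ~0xa23b
Checksum = 0x5dc4


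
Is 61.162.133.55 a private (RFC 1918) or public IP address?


RFC 1918 private ranges:
  10.0.0.0/8 (10.0.0.0 - 10.255.255.255)
  172.16.0.0/12 (172.16.0.0 - 172.31.255.255)
  192.168.0.0/16 (192.168.0.0 - 192.168.255.255)
Public (not in any RFC 1918 range)


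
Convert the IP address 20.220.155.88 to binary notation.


20 = 00010100
220 = 11011100
155 = 10011011
88 = 01011000
Binary: 00010100.11011100.10011011.01011000


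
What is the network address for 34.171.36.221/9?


IP:   00100010.10101011.00100100.11011101
Mask: 11111111.10000000.00000000.00000000
AND operation:
Net:  00100010.10000000.00000000.00000000
Network: 34.128.0.0/9


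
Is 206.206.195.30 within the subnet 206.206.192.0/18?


Subnet network: 206.206.192.0
Test IP AND mask: 206.206.192.0
Yes, 206.206.195.30 is in 206.206.192.0/18


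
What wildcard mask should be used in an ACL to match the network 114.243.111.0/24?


Subnet mask: 255.255.255.0
Wildcard = 255.255.255.255 - subnet mask
255 - 255 = 0
255 - 255 = 0
255 - 255 = 0
255 - 0 = 255
Wildcard: 0.0.0.255


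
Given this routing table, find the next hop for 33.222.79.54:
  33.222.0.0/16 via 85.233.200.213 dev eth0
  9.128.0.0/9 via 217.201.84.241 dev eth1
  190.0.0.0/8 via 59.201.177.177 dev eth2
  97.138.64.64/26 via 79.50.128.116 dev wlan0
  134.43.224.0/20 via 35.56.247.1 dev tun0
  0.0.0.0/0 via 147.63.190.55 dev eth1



Longest prefix match for 33.222.79.54:
  /16 33.222.0.0: MATCH
  /9 9.128.0.0: no
  /8 190.0.0.0: no
  /26 97.138.64.64: no
  /20 134.43.224.0: no
  /0 0.0.0.0: MATCH
Selected: next-hop 85.233.200.213 via eth0 (matched /16)


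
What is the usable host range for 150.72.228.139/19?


Network: 150.72.224.0
Broadcast: 150.72.255.255
First usable = network + 1
Last usable = broadcast - 1
Range: 150.72.224.1 to 150.72.255.254


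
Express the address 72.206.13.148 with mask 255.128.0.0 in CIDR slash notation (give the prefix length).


Binary: 11111111.10000000.00000000.00000000
Count leading 1s
Prefix: /9


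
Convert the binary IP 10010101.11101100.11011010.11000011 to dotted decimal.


10010101 = 149
11101100 = 236
11011010 = 218
11000011 = 195
IP: 149.236.218.195


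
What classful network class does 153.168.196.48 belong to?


First octet: 153
Binary: 10011001
10xxxxxx -> Class B (128-191)
Class B, default mask 255.255.0.0 (/16)


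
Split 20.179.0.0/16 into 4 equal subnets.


New prefix = 16 + 2 = 18
Each subnet has 16384 addresses
  20.179.0.0/18
  20.179.64.0/18
  20.179.128.0/18
  20.179.192.0/18
Subnets: 20.179.0.0/18, 20.179.64.0/18, 20.179.128.0/18, 20.179.192.0/18


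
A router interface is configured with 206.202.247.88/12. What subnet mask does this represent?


/12 means 12 network bits, 20 host bits
Binary: 11111111111100000000000000000000
Mask: 255.240.0.0


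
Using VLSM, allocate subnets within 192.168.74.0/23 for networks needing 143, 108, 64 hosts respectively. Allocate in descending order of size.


143 hosts -> /24 (254 usable): 192.168.74.0/24
108 hosts -> /25 (126 usable): 192.168.75.0/25
64 hosts -> /25 (126 usable): 192.168.75.128/25
Allocation: 192.168.74.0/24 (143 hosts, 254 usable); 192.168.75.0/25 (108 hosts, 126 usable); 192.168.75.128/25 (64 hosts, 126 usable)


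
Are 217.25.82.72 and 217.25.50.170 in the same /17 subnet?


Mask: 255.255.128.0
217.25.82.72 AND mask = 217.25.0.0
217.25.50.170 AND mask = 217.25.0.0
Yes, same subnet (217.25.0.0)


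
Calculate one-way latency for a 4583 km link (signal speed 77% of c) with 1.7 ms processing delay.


Speed = 0.77 * 3e5 km/s = 231000 km/s
Propagation delay = 4583 / 231000 = 0.0198 s = 19.8398 ms
Processing delay = 1.7 ms
Total one-way latency = 21.5398 ms


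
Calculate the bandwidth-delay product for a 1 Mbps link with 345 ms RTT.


BDP = bandwidth * RTT
= 1 Mbps * 345 ms
= 1 * 1e6 * 345 / 1000 bits
= 345000 bits
= 43125 bytes
= 42.1143 KB
BDP = 345000 bits (43125 bytes)


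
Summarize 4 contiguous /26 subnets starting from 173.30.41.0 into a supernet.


Original prefix: /26
Number of subnets: 4 = 2^2
New prefix = 26 - 2 = 24
Supernet: 173.30.41.0/24


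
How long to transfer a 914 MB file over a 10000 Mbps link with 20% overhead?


Effective throughput = 10000 * (1 - 20/100) = 8000 Mbps
File size in Mb = 914 * 8 = 7312 Mb
Time = 7312 / 8000
Time = 0.914 seconds


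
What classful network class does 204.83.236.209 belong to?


First octet: 204
Binary: 11001100
110xxxxx -> Class C (192-223)
Class C, default mask 255.255.255.0 (/24)


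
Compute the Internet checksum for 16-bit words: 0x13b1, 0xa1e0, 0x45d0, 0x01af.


Sum all words (with carry folding):
+ 0x13b1 = 0x13b1
+ 0xa1e0 = 0xb591
+ 0x45d0 = 0xfb61
+ 0x01af = 0xfd10
One's complement: ~0xfd10
Checksum = 0x02ef


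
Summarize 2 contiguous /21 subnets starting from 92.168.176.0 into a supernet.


Original prefix: /21
Number of subnets: 2 = 2^1
New prefix = 21 - 1 = 20
Supernet: 92.168.176.0/20


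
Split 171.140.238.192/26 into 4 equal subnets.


New prefix = 26 + 2 = 28
Each subnet has 16 addresses
  171.140.238.192/28
  171.140.238.208/28
  171.140.238.224/28
  171.140.238.240/28
Subnets: 171.140.238.192/28, 171.140.238.208/28, 171.140.238.224/28, 171.140.238.240/28


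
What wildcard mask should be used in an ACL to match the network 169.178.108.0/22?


Subnet mask: 255.255.252.0
Wildcard = 255.255.255.255 - subnet mask
255 - 255 = 0
255 - 255 = 0
255 - 252 = 3
255 - 0 = 255
Wildcard: 0.0.3.255


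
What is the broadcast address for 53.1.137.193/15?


Network: 53.0.0.0/15
Host bits = 17
Set all host bits to 1:
Broadcast: 53.1.255.255


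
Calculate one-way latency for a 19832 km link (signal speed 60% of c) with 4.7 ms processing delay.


Speed = 0.6 * 3e5 km/s = 180000 km/s
Propagation delay = 19832 / 180000 = 0.1102 s = 110.1778 ms
Processing delay = 4.7 ms
Total one-way latency = 114.8778 ms


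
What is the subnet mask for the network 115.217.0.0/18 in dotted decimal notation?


/18 means 18 network bits, 14 host bits
Binary: 11111111111111111100000000000000
Mask: 255.255.192.0


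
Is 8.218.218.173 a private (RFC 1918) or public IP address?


RFC 1918 private ranges:
  10.0.0.0/8 (10.0.0.0 - 10.255.255.255)
  172.16.0.0/12 (172.16.0.0 - 172.31.255.255)
  192.168.0.0/16 (192.168.0.0 - 192.168.255.255)
Public (not in any RFC 1918 range)


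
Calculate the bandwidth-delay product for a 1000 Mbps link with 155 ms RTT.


BDP = bandwidth * RTT
= 1000 Mbps * 155 ms
= 1000 * 1e6 * 155 / 1000 bits
= 155000000 bits
= 19375000 bytes
= 18920.8984 KB
BDP = 155000000 bits (19375000 bytes)


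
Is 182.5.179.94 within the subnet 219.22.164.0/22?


Subnet network: 219.22.164.0
Test IP AND mask: 182.5.176.0
No, 182.5.179.94 is not in 219.22.164.0/22


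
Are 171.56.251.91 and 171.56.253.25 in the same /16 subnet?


Mask: 255.255.0.0
171.56.251.91 AND mask = 171.56.0.0
171.56.253.25 AND mask = 171.56.0.0
Yes, same subnet (171.56.0.0)


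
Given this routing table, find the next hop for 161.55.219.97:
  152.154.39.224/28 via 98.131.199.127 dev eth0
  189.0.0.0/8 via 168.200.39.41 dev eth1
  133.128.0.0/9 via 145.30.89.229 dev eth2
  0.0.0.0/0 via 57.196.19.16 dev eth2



Longest prefix match for 161.55.219.97:
  /28 152.154.39.224: no
  /8 189.0.0.0: no
  /9 133.128.0.0: no
  /0 0.0.0.0: MATCH
Selected: next-hop 57.196.19.16 via eth2 (matched /0)


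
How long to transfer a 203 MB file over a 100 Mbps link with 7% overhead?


Effective throughput = 100 * (1 - 7/100) = 93 Mbps
File size in Mb = 203 * 8 = 1624 Mb
Time = 1624 / 93
Time = 17.4624 seconds


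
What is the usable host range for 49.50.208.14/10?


Network: 49.0.0.0
Broadcast: 49.63.255.255
First usable = network + 1
Last usable = broadcast - 1
Range: 49.0.0.1 to 49.63.255.254


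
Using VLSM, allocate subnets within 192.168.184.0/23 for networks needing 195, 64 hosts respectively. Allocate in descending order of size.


195 hosts -> /24 (254 usable): 192.168.184.0/24
64 hosts -> /25 (126 usable): 192.168.185.0/25
Allocation: 192.168.184.0/24 (195 hosts, 254 usable); 192.168.185.0/25 (64 hosts, 126 usable)


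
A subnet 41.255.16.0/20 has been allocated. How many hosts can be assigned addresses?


Host bits = 32 - 20 = 12
Total addresses = 2^12 = 4096
Usable = total - 2 (network and broadcast)
Usable hosts: 4094


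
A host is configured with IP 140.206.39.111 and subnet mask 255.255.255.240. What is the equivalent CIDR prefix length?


Binary: 11111111.11111111.11111111.11110000
Count leading 1s
Prefix: /28


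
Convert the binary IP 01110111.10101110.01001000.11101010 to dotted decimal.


01110111 = 119
10101110 = 174
01001000 = 72
11101010 = 234
IP: 119.174.72.234


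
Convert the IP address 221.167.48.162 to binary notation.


221 = 11011101
167 = 10100111
48 = 00110000
162 = 10100010
Binary: 11011101.10100111.00110000.10100010


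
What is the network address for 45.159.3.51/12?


IP:   00101101.10011111.00000011.00110011
Mask: 11111111.11110000.00000000.00000000
AND operation:
Net:  00101101.10010000.00000000.00000000
Network: 45.144.0.0/12


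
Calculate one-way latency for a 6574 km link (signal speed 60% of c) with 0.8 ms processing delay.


Speed = 0.6 * 3e5 km/s = 180000 km/s
Propagation delay = 6574 / 180000 = 0.0365 s = 36.5222 ms
Processing delay = 0.8 ms
Total one-way latency = 37.3222 ms


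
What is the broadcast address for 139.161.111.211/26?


Network: 139.161.111.192/26
Host bits = 6
Set all host bits to 1:
Broadcast: 139.161.111.255


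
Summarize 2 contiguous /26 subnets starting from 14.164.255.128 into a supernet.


Original prefix: /26
Number of subnets: 2 = 2^1
New prefix = 26 - 1 = 25
Supernet: 14.164.255.128/25


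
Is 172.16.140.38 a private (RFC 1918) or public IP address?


RFC 1918 private ranges:
  10.0.0.0/8 (10.0.0.0 - 10.255.255.255)
  172.16.0.0/12 (172.16.0.0 - 172.31.255.255)
  192.168.0.0/16 (192.168.0.0 - 192.168.255.255)
Private (in 172.16.0.0/12)


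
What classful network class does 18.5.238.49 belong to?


First octet: 18
Binary: 00010010
0xxxxxxx -> Class A (1-126)
Class A, default mask 255.0.0.0 (/8)


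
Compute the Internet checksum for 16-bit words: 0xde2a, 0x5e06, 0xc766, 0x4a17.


Sum all words (with carry folding):
+ 0xde2a = 0xde2a
+ 0x5e06 = 0x3c31
+ 0xc766 = 0x0398
+ 0x4a17 = 0x4daf
One's complement: ~0x4daf
Checksum = 0xb250


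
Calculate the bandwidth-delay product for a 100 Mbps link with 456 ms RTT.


BDP = bandwidth * RTT
= 100 Mbps * 456 ms
= 100 * 1e6 * 456 / 1000 bits
= 45600000 bits
= 5700000 bytes
= 5566.4062 KB
BDP = 45600000 bits (5700000 bytes)


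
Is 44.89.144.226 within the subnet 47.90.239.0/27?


Subnet network: 47.90.239.0
Test IP AND mask: 44.89.144.224
No, 44.89.144.226 is not in 47.90.239.0/27


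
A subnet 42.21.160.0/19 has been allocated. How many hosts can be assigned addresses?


Host bits = 32 - 19 = 13
Total addresses = 2^13 = 8192
Usable = total - 2 (network and broadcast)
Usable hosts: 8190


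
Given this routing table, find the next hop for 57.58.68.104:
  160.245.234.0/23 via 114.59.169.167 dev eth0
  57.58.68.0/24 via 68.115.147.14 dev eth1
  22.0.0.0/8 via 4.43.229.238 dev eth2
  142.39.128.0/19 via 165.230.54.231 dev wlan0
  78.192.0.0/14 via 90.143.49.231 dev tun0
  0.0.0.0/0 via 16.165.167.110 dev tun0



Longest prefix match for 57.58.68.104:
  /23 160.245.234.0: no
  /24 57.58.68.0: MATCH
  /8 22.0.0.0: no
  /19 142.39.128.0: no
  /14 78.192.0.0: no
  /0 0.0.0.0: MATCH
Selected: next-hop 68.115.147.14 via eth1 (matched /24)


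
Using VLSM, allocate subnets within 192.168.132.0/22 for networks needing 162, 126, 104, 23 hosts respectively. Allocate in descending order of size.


162 hosts -> /24 (254 usable): 192.168.132.0/24
126 hosts -> /25 (126 usable): 192.168.133.0/25
104 hosts -> /25 (126 usable): 192.168.133.128/25
23 hosts -> /27 (30 usable): 192.168.134.0/27
Allocation: 192.168.132.0/24 (162 hosts, 254 usable); 192.168.133.0/25 (126 hosts, 126 usable); 192.168.133.128/25 (104 hosts, 126 usable); 192.168.134.0/27 (23 hosts, 30 usable)


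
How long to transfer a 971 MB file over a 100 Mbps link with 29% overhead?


Effective throughput = 100 * (1 - 29/100) = 71 Mbps
File size in Mb = 971 * 8 = 7768 Mb
Time = 7768 / 71
Time = 109.4085 seconds


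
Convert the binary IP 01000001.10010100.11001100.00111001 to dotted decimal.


01000001 = 65
10010100 = 148
11001100 = 204
00111001 = 57
IP: 65.148.204.57


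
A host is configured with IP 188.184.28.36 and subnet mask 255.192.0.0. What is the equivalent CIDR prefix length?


Binary: 11111111.11000000.00000000.00000000
Count leading 1s
Prefix: /10


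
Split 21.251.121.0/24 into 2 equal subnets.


New prefix = 24 + 1 = 25
Each subnet has 128 addresses
  21.251.121.0/25
  21.251.121.128/25
Subnets: 21.251.121.0/25, 21.251.121.128/25


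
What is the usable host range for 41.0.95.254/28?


Network: 41.0.95.240
Broadcast: 41.0.95.255
First usable = network + 1
Last usable = broadcast - 1
Range: 41.0.95.241 to 41.0.95.254


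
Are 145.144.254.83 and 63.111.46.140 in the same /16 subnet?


Mask: 255.255.0.0
145.144.254.83 AND mask = 145.144.0.0
63.111.46.140 AND mask = 63.111.0.0
No, different subnets (145.144.0.0 vs 63.111.0.0)


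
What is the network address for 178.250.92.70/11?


IP:   10110010.11111010.01011100.01000110
Mask: 11111111.11100000.00000000.00000000
AND operation:
Net:  10110010.11100000.00000000.00000000
Network: 178.224.0.0/11


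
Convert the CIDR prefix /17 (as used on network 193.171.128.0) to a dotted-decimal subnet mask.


/17 means 17 network bits, 15 host bits
Binary: 11111111111111111000000000000000
Mask: 255.255.128.0


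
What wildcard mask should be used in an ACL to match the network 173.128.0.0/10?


Subnet mask: 255.192.0.0
Wildcard = 255.255.255.255 - subnet mask
255 - 255 = 0
255 - 192 = 63
255 - 0 = 255
255 - 0 = 255
Wildcard: 0.63.255.255


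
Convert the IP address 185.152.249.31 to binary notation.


185 = 10111001
152 = 10011000
249 = 11111001
31 = 00011111
Binary: 10111001.10011000.11111001.00011111


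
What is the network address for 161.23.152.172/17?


IP:   10100001.00010111.10011000.10101100
Mask: 11111111.11111111.10000000.00000000
AND operation:
Net:  10100001.00010111.10000000.00000000
Network: 161.23.128.0/17


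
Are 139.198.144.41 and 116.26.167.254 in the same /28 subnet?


Mask: 255.255.255.240
139.198.144.41 AND mask = 139.198.144.32
116.26.167.254 AND mask = 116.26.167.240
No, different subnets (139.198.144.32 vs 116.26.167.240)


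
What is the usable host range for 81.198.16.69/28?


Network: 81.198.16.64
Broadcast: 81.198.16.79
First usable = network + 1
Last usable = broadcast - 1
Range: 81.198.16.65 to 81.198.16.78


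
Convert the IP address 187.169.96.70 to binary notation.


187 = 10111011
169 = 10101001
96 = 01100000
70 = 01000110
Binary: 10111011.10101001.01100000.01000110


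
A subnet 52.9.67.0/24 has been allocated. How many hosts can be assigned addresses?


Host bits = 32 - 24 = 8
Total addresses = 2^8 = 256
Usable = total - 2 (network and broadcast)
Usable hosts: 254


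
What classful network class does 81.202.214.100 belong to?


First octet: 81
Binary: 01010001
0xxxxxxx -> Class A (1-126)
Class A, default mask 255.0.0.0 (/8)


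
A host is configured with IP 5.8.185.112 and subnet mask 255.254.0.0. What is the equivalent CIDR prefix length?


Binary: 11111111.11111110.00000000.00000000
Count leading 1s
Prefix: /15


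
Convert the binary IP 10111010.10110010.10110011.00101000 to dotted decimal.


10111010 = 186
10110010 = 178
10110011 = 179
00101000 = 40
IP: 186.178.179.40


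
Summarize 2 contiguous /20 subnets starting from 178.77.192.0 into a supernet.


Original prefix: /20
Number of subnets: 2 = 2^1
New prefix = 20 - 1 = 19
Supernet: 178.77.192.0/19


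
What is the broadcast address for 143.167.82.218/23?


Network: 143.167.82.0/23
Host bits = 9
Set all host bits to 1:
Broadcast: 143.167.83.255


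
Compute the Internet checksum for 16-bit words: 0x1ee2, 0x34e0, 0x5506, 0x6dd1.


Sum all words (with carry folding):
+ 0x1ee2 = 0x1ee2
+ 0x34e0 = 0x53c2
+ 0x5506 = 0xa8c8
+ 0x6dd1 = 0x169a
One's complement: ~0x169a
Checksum = 0xe965


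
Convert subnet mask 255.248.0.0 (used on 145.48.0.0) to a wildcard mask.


Subnet mask: 255.248.0.0
Wildcard = 255.255.255.255 - subnet mask
255 - 255 = 0
255 - 248 = 7
255 - 0 = 255
255 - 0 = 255
Wildcard: 0.7.255.255


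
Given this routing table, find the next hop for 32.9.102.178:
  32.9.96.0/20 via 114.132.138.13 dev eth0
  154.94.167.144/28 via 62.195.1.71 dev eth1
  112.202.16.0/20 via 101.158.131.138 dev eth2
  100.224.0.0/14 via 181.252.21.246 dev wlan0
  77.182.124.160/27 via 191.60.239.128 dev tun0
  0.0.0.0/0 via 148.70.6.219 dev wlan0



Longest prefix match for 32.9.102.178:
  /20 32.9.96.0: MATCH
  /28 154.94.167.144: no
  /20 112.202.16.0: no
  /14 100.224.0.0: no
  /27 77.182.124.160: no
  /0 0.0.0.0: MATCH
Selected: next-hop 114.132.138.13 via eth0 (matched /20)


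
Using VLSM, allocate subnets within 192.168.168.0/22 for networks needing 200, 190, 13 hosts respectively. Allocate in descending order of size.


200 hosts -> /24 (254 usable): 192.168.168.0/24
190 hosts -> /24 (254 usable): 192.168.169.0/24
13 hosts -> /28 (14 usable): 192.168.170.0/28
Allocation: 192.168.168.0/24 (200 hosts, 254 usable); 192.168.169.0/24 (190 hosts, 254 usable); 192.168.170.0/28 (13 hosts, 14 usable)


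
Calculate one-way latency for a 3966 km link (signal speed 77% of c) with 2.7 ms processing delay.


Speed = 0.77 * 3e5 km/s = 231000 km/s
Propagation delay = 3966 / 231000 = 0.0172 s = 17.1688 ms
Processing delay = 2.7 ms
Total one-way latency = 19.8688 ms


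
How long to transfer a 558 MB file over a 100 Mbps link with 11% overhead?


Effective throughput = 100 * (1 - 11/100) = 89 Mbps
File size in Mb = 558 * 8 = 4464 Mb
Time = 4464 / 89
Time = 50.1573 seconds


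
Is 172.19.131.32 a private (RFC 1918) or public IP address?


RFC 1918 private ranges:
  10.0.0.0/8 (10.0.0.0 - 10.255.255.255)
  172.16.0.0/12 (172.16.0.0 - 172.31.255.255)
  192.168.0.0/16 (192.168.0.0 - 192.168.255.255)
Private (in 172.16.0.0/12)


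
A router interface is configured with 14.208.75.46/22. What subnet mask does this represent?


/22 means 22 network bits, 10 host bits
Binary: 11111111111111111111110000000000
Mask: 255.255.252.0


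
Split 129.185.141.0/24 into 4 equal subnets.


New prefix = 24 + 2 = 26
Each subnet has 64 addresses
  129.185.141.0/26
  129.185.141.64/26
  129.185.141.128/26
  129.185.141.192/26
Subnets: 129.185.141.0/26, 129.185.141.64/26, 129.185.141.128/26, 129.185.141.192/26


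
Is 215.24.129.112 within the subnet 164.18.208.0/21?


Subnet network: 164.18.208.0
Test IP AND mask: 215.24.128.0
No, 215.24.129.112 is not in 164.18.208.0/21


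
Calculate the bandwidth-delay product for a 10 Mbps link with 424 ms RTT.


BDP = bandwidth * RTT
= 10 Mbps * 424 ms
= 10 * 1e6 * 424 / 1000 bits
= 4240000 bits
= 530000 bytes
= 517.5781 KB
BDP = 4240000 bits (530000 bytes)


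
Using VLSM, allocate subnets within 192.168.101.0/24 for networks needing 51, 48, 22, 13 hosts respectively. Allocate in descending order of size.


51 hosts -> /26 (62 usable): 192.168.101.0/26
48 hosts -> /26 (62 usable): 192.168.101.64/26
22 hosts -> /27 (30 usable): 192.168.101.128/27
13 hosts -> /28 (14 usable): 192.168.101.160/28
Allocation: 192.168.101.0/26 (51 hosts, 62 usable); 192.168.101.64/26 (48 hosts, 62 usable); 192.168.101.128/27 (22 hosts, 30 usable); 192.168.101.160/28 (13 hosts, 14 usable)


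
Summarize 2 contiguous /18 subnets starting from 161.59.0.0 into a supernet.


Original prefix: /18
Number of subnets: 2 = 2^1
New prefix = 18 - 1 = 17
Supernet: 161.59.0.0/17


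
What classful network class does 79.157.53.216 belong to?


First octet: 79
Binary: 01001111
0xxxxxxx -> Class A (1-126)
Class A, default mask 255.0.0.0 (/8)


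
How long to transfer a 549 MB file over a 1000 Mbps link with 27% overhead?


Effective throughput = 1000 * (1 - 27/100) = 730 Mbps
File size in Mb = 549 * 8 = 4392 Mb
Time = 4392 / 730
Time = 6.0164 seconds


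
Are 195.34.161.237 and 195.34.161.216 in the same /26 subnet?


Mask: 255.255.255.192
195.34.161.237 AND mask = 195.34.161.192
195.34.161.216 AND mask = 195.34.161.192
Yes, same subnet (195.34.161.192)


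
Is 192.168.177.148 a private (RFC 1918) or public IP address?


RFC 1918 private ranges:
  10.0.0.0/8 (10.0.0.0 - 10.255.255.255)
  172.16.0.0/12 (172.16.0.0 - 172.31.255.255)
  192.168.0.0/16 (192.168.0.0 - 192.168.255.255)
Private (in 192.168.0.0/16)


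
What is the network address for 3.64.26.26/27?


IP:   00000011.01000000.00011010.00011010
Mask: 11111111.11111111.11111111.11100000
AND operation:
Net:  00000011.01000000.00011010.00000000
Network: 3.64.26.0/27


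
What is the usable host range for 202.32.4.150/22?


Network: 202.32.4.0
Broadcast: 202.32.7.255
First usable = network + 1
Last usable = broadcast - 1
Range: 202.32.4.1 to 202.32.7.254


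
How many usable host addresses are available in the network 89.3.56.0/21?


Host bits = 32 - 21 = 11
Total addresses = 2^11 = 2048
Usable = total - 2 (network and broadcast)
Usable hosts: 2046


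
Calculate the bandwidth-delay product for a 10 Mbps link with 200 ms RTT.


BDP = bandwidth * RTT
= 10 Mbps * 200 ms
= 10 * 1e6 * 200 / 1000 bits
= 2000000 bits
= 250000 bytes
= 244.1406 KB
BDP = 2000000 bits (250000 bytes)


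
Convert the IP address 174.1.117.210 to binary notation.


174 = 10101110
1 = 00000001
117 = 01110101
210 = 11010010
Binary: 10101110.00000001.01110101.11010010


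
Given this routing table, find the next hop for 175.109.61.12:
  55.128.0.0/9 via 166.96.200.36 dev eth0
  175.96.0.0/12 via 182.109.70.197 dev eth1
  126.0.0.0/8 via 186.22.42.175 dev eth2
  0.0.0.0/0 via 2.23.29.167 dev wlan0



Longest prefix match for 175.109.61.12:
  /9 55.128.0.0: no
  /12 175.96.0.0: MATCH
  /8 126.0.0.0: no
  /0 0.0.0.0: MATCH
Selected: next-hop 182.109.70.197 via eth1 (matched /12)


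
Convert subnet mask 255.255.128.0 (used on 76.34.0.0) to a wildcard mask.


Subnet mask: 255.255.128.0
Wildcard = 255.255.255.255 - subnet mask
255 - 255 = 0
255 - 255 = 0
255 - 128 = 127
255 - 0 = 255
Wildcard: 0.0.127.255


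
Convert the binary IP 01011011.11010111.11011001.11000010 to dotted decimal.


01011011 = 91
11010111 = 215
11011001 = 217
11000010 = 194
IP: 91.215.217.194


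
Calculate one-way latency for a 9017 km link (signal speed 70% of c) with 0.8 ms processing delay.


Speed = 0.7 * 3e5 km/s = 210000 km/s
Propagation delay = 9017 / 210000 = 0.0429 s = 42.9381 ms
Processing delay = 0.8 ms
Total one-way latency = 43.7381 ms


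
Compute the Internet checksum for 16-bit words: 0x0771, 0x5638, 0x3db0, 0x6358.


Sum all words (with carry folding):
+ 0x0771 = 0x0771
+ 0x5638 = 0x5da9
+ 0x3db0 = 0x9b59
+ 0x6358 = 0xfeb1
One's complement: ~0xfeb1
Checksum = 0x014e


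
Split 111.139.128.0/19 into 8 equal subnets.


New prefix = 19 + 3 = 22
Each subnet has 1024 addresses
  111.139.128.0/22
  111.139.132.0/22
  111.139.136.0/22
  111.139.140.0/22
  111.139.144.0/22
  111.139.148.0/22
  111.139.152.0/22
  111.139.156.0/22
Subnets: 111.139.128.0/22, 111.139.132.0/22, 111.139.136.0/22, 111.139.140.0/22, 111.139.144.0/22, 111.139.148.0/22, 111.139.152.0/22, 111.139.156.0/22


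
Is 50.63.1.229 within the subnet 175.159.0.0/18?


Subnet network: 175.159.0.0
Test IP AND mask: 50.63.0.0
No, 50.63.1.229 is not in 175.159.0.0/18
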